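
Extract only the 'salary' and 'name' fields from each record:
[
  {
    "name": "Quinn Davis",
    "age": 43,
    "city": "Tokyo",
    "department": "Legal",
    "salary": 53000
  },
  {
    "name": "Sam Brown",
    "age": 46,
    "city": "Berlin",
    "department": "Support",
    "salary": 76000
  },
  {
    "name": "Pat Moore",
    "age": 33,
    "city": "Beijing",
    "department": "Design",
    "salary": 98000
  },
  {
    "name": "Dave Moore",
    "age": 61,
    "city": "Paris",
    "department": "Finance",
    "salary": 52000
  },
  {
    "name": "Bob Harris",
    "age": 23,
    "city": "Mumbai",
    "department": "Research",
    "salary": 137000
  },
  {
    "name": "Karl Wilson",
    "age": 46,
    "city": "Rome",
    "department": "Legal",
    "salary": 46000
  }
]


Original: 6 records with fields: name, age, city, department, salary
Keep: ['salary', 'name']
Drop: ['age', 'city', 'department']
Result: 6 records, 2 fields each

[
  {
    "salary": 53000,
    "name": "Quinn Davis"
  },
  {
    "salary": 76000,
    "name": "Sam Brown"
  },
  {
    "salary": 98000,
    "name": "Pat Moore"
  },
  {
    "salary": 52000,
    "name": "Dave Moore"
  },
  {
    "salary": 137000,
    "name": "Bob Harris"
  },
  {
    "salary": 46000,
    "name": "Karl Wilson"
  }
]


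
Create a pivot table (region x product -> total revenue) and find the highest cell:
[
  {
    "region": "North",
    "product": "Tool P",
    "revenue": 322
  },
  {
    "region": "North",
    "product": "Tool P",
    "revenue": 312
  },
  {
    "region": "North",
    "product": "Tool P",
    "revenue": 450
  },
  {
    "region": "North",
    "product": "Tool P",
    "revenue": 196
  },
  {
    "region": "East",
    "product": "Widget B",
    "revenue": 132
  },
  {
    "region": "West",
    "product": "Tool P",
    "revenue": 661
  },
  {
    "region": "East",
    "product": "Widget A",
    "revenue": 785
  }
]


Pivot: region (rows) x product (columns) -> total revenue

     Tool P        Widget A      Widget B    
East             0           785           132  
North         1280             0             0  
West           661             0             0  

Highest: North / Tool P = $1280

North / Tool P = $1280


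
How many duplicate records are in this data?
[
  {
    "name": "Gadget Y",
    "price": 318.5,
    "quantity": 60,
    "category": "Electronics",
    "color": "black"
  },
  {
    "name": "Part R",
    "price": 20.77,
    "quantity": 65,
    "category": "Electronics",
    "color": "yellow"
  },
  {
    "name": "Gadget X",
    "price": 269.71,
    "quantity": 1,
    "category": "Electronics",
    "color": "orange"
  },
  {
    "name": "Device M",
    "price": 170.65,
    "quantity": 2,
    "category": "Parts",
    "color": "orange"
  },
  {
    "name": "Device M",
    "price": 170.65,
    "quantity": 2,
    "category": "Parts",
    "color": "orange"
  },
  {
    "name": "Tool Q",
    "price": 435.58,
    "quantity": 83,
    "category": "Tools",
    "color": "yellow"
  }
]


Checking 6 records for duplicates:

  Row 1: Gadget Y ($318.5, qty 60)
  Row 2: Part R ($20.77, qty 65)
  Row 3: Gadget X ($269.71, qty 1)
  Row 4: Device M ($170.65, qty 2)
  Row 5: Device M ($170.65, qty 2) <-- DUPLICATE
  Row 6: Tool Q ($435.58, qty 83)

Duplicates found: 1
Unique records: 5

1 duplicates, 5 unique


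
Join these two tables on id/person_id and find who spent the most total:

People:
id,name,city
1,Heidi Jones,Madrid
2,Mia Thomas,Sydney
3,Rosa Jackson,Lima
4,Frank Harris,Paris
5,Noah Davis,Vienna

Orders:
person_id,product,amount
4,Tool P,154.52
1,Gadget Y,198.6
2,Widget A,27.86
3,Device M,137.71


Join on: people.id = orders.person_id

Joined rows:
  Frank Harris (Paris) bought Tool P for $154.52
  Heidi Jones (Madrid) bought Gadget Y for $198.6
  Mia Thomas (Sydney) bought Widget A for $27.86
  Rosa Jackson (Lima) bought Device M for $137.71

Total per person:
  Heidi Jones: $198.60
  Frank Harris: $154.52
  Rosa Jackson: $137.71
  Mia Thomas: $27.86

Top spender: Heidi Jones ($198.60)

Heidi Jones ($198.60)


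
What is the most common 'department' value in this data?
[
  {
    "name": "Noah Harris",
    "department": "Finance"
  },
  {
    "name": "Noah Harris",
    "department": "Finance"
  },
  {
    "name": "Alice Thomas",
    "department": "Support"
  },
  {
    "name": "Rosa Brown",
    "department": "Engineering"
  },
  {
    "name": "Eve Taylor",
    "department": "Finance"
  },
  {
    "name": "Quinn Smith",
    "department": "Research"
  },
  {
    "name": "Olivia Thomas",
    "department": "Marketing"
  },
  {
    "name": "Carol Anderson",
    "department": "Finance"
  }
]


Counting 'department' values across 8 records:

  Finance: 4 ####
  Support: 1 #
  Engineering: 1 #
  Research: 1 #
  Marketing: 1 #

Most common: Finance (4 times)

Finance (4 times)


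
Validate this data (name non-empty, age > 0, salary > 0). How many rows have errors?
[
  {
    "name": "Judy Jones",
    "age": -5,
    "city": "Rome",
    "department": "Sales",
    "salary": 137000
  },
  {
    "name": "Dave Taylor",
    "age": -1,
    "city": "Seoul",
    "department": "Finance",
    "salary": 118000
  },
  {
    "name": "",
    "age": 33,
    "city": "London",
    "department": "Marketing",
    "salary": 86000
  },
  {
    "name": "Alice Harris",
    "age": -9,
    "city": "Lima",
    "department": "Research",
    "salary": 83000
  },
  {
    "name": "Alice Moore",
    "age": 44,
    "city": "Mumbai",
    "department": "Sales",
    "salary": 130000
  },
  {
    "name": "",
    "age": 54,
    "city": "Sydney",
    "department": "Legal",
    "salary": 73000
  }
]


Validating 6 records:
Rules: name non-empty, age > 0, salary > 0

  Row 1 (Judy Jones): negative age: -5
  Row 2 (Dave Taylor): negative age: -1
  Row 3 (???): empty name
  Row 4 (Alice Harris): negative age: -9
  Row 5 (Alice Moore): OK
  Row 6 (???): empty name

Total errors: 5

5 errors


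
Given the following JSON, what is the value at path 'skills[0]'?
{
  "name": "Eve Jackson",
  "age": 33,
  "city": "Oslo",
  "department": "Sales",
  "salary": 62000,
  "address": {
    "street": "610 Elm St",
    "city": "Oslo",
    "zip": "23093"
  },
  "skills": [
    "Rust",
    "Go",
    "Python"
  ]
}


Query: skills[0]
Path: skills -> first element
Value: Rust

Rust


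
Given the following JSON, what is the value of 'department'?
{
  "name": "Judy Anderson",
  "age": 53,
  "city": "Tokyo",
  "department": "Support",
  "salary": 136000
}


Looking up field 'department'
Value: Support

Support


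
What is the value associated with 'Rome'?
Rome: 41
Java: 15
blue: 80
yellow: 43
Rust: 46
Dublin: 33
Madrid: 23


Looking up key 'Rome'
Value: 41

41


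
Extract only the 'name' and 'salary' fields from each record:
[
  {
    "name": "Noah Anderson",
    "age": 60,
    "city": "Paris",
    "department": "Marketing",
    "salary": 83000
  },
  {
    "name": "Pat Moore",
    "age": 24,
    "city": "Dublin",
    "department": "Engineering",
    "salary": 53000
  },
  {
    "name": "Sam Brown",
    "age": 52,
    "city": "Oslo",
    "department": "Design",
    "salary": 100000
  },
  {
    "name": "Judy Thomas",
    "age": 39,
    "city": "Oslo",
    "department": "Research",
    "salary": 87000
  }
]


Original: 4 records with fields: name, age, city, department, salary
Keep: ['name', 'salary']
Drop: ['age', 'city', 'department']
Result: 4 records, 2 fields each

[
  {
    "name": "Noah Anderson",
    "salary": 83000
  },
  {
    "name": "Pat Moore",
    "salary": 53000
  },
  {
    "name": "Sam Brown",
    "salary": 100000
  },
  {
    "name": "Judy Thomas",
    "salary": 87000
  }
]


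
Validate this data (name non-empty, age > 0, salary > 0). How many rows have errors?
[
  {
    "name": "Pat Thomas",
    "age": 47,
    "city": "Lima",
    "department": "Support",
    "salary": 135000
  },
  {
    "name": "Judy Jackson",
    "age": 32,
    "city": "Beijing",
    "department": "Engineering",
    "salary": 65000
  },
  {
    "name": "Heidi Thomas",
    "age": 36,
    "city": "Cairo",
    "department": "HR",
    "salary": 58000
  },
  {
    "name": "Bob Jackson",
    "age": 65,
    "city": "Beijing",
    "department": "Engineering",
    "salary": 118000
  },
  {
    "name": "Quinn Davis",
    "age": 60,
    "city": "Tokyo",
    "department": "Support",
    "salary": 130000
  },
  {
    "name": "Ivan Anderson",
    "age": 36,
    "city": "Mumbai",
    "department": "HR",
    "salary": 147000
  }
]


Validating 6 records:
Rules: name non-empty, age > 0, salary > 0

  Row 1 (Pat Thomas): OK
  Row 2 (Judy Jackson): OK
  Row 3 (Heidi Thomas): OK
  Row 4 (Bob Jackson): OK
  Row 5 (Quinn Davis): OK
  Row 6 (Ivan Anderson): OK

Total errors: 0

0 errors


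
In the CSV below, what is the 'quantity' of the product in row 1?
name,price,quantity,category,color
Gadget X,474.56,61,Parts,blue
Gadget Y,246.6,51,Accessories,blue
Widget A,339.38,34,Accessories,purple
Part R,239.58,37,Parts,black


Query: Row 1 ('Gadget X'), column 'quantity'
Value: 61

61


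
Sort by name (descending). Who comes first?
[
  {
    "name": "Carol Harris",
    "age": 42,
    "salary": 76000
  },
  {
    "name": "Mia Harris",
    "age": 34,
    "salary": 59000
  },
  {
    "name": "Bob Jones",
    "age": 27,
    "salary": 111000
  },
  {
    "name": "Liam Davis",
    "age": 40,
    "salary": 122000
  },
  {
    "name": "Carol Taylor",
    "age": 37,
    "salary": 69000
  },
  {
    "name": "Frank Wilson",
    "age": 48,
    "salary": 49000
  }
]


Sort by: name (descending)

Sorted order:
  1. Mia Harris (name = Mia Harris)
  2. Liam Davis (name = Liam Davis)
  3. Frank Wilson (name = Frank Wilson)
  4. Carol Taylor (name = Carol Taylor)
  5. Carol Harris (name = Carol Harris)
  6. Bob Jones (name = Bob Jones)

First: Mia Harris

Mia Harris


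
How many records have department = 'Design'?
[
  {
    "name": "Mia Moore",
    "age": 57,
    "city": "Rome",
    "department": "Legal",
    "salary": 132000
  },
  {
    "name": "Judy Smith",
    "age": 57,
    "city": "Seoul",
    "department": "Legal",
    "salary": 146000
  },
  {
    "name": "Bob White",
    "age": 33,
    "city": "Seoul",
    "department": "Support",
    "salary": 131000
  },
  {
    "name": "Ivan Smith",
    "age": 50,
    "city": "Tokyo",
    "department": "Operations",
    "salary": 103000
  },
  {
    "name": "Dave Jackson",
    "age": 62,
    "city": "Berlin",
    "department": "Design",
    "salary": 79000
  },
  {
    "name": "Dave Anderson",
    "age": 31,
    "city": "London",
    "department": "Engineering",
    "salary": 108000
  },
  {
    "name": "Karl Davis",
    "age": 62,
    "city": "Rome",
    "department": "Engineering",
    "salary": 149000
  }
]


Data: 7 records
Condition: department = 'Design'

Checking each record:
  Mia Moore: Legal
  Judy Smith: Legal
  Bob White: Support
  Ivan Smith: Operations
  Dave Jackson: Design MATCH
  Dave Anderson: Engineering
  Karl Davis: Engineering

Count: 1

1


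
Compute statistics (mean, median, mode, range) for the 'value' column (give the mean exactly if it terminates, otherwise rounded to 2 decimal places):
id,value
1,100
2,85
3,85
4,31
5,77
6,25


Data: [100, 85, 85, 31, 77, 25]
Count: 6
Sum: 403
Mean: 403/6 ≈ 67.17 (rounded to 2 decimal places)
Sorted: [25, 31, 77, 85, 85, 100]
Median: 81.0
Mode: 85 (2 times)
Range: 100 - 25 = 75
Min: 25, Max: 100

mean≈67.17, median=81.0, mode=85, range=75


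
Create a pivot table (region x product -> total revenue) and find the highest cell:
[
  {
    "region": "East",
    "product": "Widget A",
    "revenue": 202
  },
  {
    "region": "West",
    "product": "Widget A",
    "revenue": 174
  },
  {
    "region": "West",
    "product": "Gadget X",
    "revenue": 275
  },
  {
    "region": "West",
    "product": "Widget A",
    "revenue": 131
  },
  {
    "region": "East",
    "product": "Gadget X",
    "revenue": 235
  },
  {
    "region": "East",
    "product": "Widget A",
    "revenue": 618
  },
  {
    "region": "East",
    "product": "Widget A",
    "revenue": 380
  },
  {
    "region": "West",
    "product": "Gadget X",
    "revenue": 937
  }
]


Pivot: region (rows) x product (columns) -> total revenue

     Gadget X      Widget A    
East           235          1200  
West          1212           305  

Highest: West / Gadget X = $1212

West / Gadget X = $1212


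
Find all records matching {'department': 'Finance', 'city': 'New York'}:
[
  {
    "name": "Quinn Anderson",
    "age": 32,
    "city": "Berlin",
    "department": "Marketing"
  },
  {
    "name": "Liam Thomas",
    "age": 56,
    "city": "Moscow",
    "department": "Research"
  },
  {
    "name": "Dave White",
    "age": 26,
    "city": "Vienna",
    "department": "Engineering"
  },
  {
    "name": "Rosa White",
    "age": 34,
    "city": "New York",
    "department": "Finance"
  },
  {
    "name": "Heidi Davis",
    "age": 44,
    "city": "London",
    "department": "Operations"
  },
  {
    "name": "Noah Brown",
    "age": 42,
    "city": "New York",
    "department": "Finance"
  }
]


Search criteria: {'department': 'Finance', 'city': 'New York'}

Checking 6 records:
  Quinn Anderson: {department: Marketing, city: Berlin}
  Liam Thomas: {department: Research, city: Moscow}
  Dave White: {department: Engineering, city: Vienna}
  Rosa White: {department: Finance, city: New York} <-- MATCH
  Heidi Davis: {department: Operations, city: London}
  Noah Brown: {department: Finance, city: New York} <-- MATCH

Matches: ["Rosa White", "Noah Brown"]

["Rosa White", "Noah Brown"]


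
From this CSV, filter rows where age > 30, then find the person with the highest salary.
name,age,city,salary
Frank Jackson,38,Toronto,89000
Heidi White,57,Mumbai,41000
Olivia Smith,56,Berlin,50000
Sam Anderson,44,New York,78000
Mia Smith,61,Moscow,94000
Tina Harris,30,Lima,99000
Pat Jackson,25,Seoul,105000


Filter: age > 30
Sort by: salary (descending)

Filtered records (5):
  Mia Smith, age 61, salary $94000
  Frank Jackson, age 38, salary $89000
  Sam Anderson, age 44, salary $78000
  Olivia Smith, age 56, salary $50000
  Heidi White, age 57, salary $41000

Highest salary: Mia Smith ($94000)

Mia Smith


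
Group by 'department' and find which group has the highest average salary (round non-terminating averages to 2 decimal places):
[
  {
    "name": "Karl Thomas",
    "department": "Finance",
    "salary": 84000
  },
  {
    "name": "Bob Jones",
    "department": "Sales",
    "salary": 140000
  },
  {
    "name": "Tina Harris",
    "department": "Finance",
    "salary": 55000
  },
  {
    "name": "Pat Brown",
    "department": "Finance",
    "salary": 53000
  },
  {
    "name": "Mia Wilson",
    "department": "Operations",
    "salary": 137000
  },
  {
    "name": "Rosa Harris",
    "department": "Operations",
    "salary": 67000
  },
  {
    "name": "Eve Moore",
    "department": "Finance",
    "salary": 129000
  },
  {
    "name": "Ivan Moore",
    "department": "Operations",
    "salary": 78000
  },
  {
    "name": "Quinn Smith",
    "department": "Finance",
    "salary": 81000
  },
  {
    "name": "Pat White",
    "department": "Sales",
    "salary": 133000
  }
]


Group by: department

Groups:
  Finance: 5 people, avg salary = 402000/5 = $80400
  Operations: 3 people, avg salary = 282000/3 = $94000
  Sales: 2 people, avg salary = 273000/2 = $136500

Highest average salary: Sales ($136500)

Sales ($136500)


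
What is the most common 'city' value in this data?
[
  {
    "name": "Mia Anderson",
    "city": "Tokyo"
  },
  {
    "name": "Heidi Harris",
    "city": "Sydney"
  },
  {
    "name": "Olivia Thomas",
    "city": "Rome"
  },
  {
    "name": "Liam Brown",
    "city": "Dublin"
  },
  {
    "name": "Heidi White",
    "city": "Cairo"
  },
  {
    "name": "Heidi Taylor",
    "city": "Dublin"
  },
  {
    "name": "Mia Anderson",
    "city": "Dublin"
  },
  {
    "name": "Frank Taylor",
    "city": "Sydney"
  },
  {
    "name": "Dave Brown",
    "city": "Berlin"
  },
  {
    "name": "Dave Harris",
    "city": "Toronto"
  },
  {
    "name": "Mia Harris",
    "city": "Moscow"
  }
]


Counting 'city' values across 11 records:

  Dublin: 3 ###
  Sydney: 2 ##
  Tokyo: 1 #
  Rome: 1 #
  Cairo: 1 #
  Berlin: 1 #
  Toronto: 1 #
  Moscow: 1 #

Most common: Dublin (3 times)

Dublin (3 times)


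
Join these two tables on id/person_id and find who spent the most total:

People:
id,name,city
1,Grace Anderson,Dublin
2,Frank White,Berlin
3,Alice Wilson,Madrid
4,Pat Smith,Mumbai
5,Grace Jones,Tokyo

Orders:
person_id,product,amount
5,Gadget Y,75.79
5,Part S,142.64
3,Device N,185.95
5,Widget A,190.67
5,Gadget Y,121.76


Join on: people.id = orders.person_id

Joined rows:
  Grace Jones (Tokyo) bought Gadget Y for $75.79
  Grace Jones (Tokyo) bought Part S for $142.64
  Alice Wilson (Madrid) bought Device N for $185.95
  Grace Jones (Tokyo) bought Widget A for $190.67
  Grace Jones (Tokyo) bought Gadget Y for $121.76

Total per person:
  Grace Jones: $530.86
  Alice Wilson: $185.95

Top spender: Grace Jones ($530.86)

Grace Jones ($530.86)


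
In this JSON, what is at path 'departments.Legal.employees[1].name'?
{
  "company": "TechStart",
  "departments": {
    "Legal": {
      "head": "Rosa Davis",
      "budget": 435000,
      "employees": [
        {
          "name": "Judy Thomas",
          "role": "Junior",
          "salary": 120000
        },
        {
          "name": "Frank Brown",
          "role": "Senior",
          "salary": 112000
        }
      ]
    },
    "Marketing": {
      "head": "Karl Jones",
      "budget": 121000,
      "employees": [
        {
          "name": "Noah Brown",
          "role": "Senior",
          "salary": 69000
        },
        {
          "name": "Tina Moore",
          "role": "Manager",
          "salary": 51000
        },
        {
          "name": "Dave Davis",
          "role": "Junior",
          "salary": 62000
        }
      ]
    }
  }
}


Path: departments.Legal.employees[1].name

Navigate:
  -> departments
  -> Legal
  -> employees[1].name = 'Frank Brown'

Frank Brown


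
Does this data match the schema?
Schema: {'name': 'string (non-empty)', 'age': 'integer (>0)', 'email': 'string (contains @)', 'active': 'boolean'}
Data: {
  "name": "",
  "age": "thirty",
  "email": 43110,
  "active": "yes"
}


Validating each field against schema:
  name: FAIL ("" is an empty string)
  age: FAIL ("thirty" is not an integer)
  email: FAIL (43110 is not a string)
  active: FAIL ("yes" is not a boolean)

Result: INVALID (4 errors: name, age, email, active)

INVALID (4 errors: name, age, email, active)


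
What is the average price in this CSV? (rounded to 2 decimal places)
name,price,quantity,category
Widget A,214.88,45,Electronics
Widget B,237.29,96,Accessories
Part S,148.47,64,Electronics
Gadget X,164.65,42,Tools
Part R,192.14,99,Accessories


Computing average price:
Values: [214.88, 237.29, 148.47, 164.65, 192.14]
Sum = 957.43
Count = 5
Average = 957.43/5 = 191.486 exactly -> 191.49 (rounded half-up to 2 decimal places)

191.49


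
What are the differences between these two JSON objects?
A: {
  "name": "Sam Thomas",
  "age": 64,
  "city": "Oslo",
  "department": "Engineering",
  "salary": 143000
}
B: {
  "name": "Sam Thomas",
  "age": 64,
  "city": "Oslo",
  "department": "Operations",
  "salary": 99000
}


Comparing each field (in key order):
  name: same
  age: same
  city: same
  department: DIFFERENT
  salary: DIFFERENT
Differences:
  department: Engineering -> Operations
  salary: 143000 -> 99000

2 field(s) changed

2 changes: department, salary


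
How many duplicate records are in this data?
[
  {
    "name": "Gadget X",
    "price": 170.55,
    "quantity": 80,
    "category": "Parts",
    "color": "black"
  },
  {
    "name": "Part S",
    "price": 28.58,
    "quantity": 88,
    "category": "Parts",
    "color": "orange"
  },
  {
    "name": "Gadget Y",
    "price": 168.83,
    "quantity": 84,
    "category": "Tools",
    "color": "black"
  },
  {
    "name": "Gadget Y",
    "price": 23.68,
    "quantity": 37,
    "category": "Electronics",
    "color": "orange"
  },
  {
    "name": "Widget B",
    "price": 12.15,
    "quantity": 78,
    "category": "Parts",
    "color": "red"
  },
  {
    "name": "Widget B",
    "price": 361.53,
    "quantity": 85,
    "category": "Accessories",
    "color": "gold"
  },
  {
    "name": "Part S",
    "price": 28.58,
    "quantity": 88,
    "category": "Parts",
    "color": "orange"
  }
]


Checking 7 records for duplicates:

  Row 1: Gadget X ($170.55, qty 80)
  Row 2: Part S ($28.58, qty 88)
  Row 3: Gadget Y ($168.83, qty 84)
  Row 4: Gadget Y ($23.68, qty 37)
  Row 5: Widget B ($12.15, qty 78)
  Row 6: Widget B ($361.53, qty 85)
  Row 7: Part S ($28.58, qty 88) <-- DUPLICATE

Duplicates found: 1
Unique records: 6

1 duplicates, 6 unique


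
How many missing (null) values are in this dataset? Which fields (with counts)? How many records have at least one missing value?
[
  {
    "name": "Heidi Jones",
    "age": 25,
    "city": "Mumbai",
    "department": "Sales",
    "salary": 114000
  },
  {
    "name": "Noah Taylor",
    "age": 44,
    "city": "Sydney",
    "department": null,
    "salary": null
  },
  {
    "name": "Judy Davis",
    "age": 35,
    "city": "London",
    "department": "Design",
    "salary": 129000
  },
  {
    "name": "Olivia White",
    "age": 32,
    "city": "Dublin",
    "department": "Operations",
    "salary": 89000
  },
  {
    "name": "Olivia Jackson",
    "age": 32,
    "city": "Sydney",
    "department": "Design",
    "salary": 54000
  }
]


Checking for missing (null) values in 5 records:

  Heidi Jones: complete
  Noah Taylor: department, salary
  Judy Davis: complete
  Olivia White: complete
  Olivia Jackson: complete

Per field:
  name: 0 missing
  age: 0 missing
  city: 0 missing
  department: 1 missing
  salary: 1 missing

Total missing values: 2
Records with any missing: 1

2 missing values (department: 1, salary: 1); 1 incomplete records


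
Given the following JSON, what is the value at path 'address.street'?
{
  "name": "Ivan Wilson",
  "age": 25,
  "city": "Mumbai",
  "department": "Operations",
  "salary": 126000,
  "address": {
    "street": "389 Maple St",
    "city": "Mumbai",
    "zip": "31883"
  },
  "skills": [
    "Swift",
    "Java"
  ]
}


Query: address.street
Path: address -> street
Value: 389 Maple St

389 Maple St


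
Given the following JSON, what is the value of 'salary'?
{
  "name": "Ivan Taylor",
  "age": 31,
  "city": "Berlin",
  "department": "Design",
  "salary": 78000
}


Looking up field 'salary'
Value: 78000

78000


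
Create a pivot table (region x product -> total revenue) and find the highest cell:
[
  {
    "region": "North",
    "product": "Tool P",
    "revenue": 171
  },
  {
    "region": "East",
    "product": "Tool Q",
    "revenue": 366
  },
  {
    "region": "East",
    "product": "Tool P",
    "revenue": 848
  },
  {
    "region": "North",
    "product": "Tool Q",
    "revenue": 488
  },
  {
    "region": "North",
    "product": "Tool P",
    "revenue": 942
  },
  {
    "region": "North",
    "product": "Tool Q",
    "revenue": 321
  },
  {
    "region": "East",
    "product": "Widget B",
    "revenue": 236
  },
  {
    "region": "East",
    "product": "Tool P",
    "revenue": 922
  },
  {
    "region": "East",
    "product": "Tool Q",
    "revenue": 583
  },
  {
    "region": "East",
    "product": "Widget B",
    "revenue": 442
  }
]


Pivot: region (rows) x product (columns) -> total revenue

     Tool P        Tool Q        Widget B    
East          1770           949           678  
North         1113           809             0  

Highest: East / Tool P = $1770

East / Tool P = $1770


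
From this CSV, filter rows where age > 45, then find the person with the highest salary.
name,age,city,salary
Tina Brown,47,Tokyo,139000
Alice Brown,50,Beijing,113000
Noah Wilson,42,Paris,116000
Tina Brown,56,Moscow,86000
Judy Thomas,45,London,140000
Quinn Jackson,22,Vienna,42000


Filter: age > 45
Sort by: salary (descending)

Filtered records (3):
  Tina Brown, age 47, salary $139000
  Alice Brown, age 50, salary $113000
  Tina Brown, age 56, salary $86000

Highest salary: Tina Brown ($139000)

Tina Brown


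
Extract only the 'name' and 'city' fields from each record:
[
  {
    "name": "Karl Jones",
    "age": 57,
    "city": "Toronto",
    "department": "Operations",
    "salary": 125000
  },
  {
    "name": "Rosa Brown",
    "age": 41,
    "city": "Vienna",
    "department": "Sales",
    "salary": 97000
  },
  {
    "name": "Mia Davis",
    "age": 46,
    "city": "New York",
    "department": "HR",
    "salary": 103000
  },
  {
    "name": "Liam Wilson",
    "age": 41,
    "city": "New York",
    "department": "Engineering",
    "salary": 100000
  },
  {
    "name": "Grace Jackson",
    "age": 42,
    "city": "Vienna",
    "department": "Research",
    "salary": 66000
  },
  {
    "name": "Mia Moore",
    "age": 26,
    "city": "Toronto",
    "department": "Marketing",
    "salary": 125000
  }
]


Original: 6 records with fields: name, age, city, department, salary
Keep: ['name', 'city']
Drop: ['age', 'department', 'salary']
Result: 6 records, 2 fields each

[
  {
    "name": "Karl Jones",
    "city": "Toronto"
  },
  {
    "name": "Rosa Brown",
    "city": "Vienna"
  },
  {
    "name": "Mia Davis",
    "city": "New York"
  },
  {
    "name": "Liam Wilson",
    "city": "New York"
  },
  {
    "name": "Grace Jackson",
    "city": "Vienna"
  },
  {
    "name": "Mia Moore",
    "city": "Toronto"
  }
]


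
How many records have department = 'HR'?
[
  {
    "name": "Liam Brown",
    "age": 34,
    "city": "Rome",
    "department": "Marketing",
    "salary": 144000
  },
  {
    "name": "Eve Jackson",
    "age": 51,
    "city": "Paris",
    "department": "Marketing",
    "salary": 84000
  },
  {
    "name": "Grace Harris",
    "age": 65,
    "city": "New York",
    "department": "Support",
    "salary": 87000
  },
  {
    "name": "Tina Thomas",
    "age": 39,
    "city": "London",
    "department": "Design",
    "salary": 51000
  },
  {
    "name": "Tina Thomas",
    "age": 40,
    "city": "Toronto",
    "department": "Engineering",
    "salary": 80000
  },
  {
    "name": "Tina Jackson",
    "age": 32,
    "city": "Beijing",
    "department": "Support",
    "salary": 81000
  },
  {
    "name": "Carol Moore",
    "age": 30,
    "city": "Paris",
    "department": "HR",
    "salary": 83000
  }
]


Data: 7 records
Condition: department = 'HR'

Checking each record:
  Liam Brown: Marketing
  Eve Jackson: Marketing
  Grace Harris: Support
  Tina Thomas: Design
  Tina Thomas: Engineering
  Tina Jackson: Support
  Carol Moore: HR MATCH

Count: 1

1


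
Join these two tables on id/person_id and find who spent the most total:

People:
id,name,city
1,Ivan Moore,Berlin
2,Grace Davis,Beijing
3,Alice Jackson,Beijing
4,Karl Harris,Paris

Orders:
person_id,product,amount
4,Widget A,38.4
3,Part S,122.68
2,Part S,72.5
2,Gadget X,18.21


Join on: people.id = orders.person_id

Joined rows:
  Karl Harris (Paris) bought Widget A for $38.4
  Alice Jackson (Beijing) bought Part S for $122.68
  Grace Davis (Beijing) bought Part S for $72.5
  Grace Davis (Beijing) bought Gadget X for $18.21

Total per person:
  Alice Jackson: $122.68
  Grace Davis: $90.71
  Karl Harris: $38.40

Top spender: Alice Jackson ($122.68)

Alice Jackson ($122.68)


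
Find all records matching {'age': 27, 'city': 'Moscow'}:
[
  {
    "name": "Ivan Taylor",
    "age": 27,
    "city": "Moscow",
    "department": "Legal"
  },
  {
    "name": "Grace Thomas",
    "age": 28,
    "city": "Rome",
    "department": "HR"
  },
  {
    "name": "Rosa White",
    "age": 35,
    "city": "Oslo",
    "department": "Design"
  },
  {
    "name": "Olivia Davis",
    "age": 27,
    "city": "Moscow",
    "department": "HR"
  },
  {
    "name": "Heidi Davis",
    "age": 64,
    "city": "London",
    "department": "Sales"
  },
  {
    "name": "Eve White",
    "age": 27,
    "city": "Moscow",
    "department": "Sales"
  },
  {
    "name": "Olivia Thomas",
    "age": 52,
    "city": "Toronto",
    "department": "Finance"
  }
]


Search criteria: {'age': 27, 'city': 'Moscow'}

Checking 7 records:
  Ivan Taylor: {age: 27, city: Moscow} <-- MATCH
  Grace Thomas: {age: 28, city: Rome}
  Rosa White: {age: 35, city: Oslo}
  Olivia Davis: {age: 27, city: Moscow} <-- MATCH
  Heidi Davis: {age: 64, city: London}
  Eve White: {age: 27, city: Moscow} <-- MATCH
  Olivia Thomas: {age: 52, city: Toronto}

Matches: ["Ivan Taylor", "Olivia Davis", "Eve White"]

["Ivan Taylor", "Olivia Davis", "Eve White"]


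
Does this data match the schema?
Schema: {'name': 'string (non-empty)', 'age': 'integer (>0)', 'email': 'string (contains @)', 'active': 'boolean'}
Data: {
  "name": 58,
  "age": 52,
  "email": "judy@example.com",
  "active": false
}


Validating each field against schema:
  name: FAIL (58 is not a string)
  age: OK (positive integer)
  email: OK (string with @)
  active: OK (boolean)

Result: INVALID (1 error: name)

INVALID (1 error: name)


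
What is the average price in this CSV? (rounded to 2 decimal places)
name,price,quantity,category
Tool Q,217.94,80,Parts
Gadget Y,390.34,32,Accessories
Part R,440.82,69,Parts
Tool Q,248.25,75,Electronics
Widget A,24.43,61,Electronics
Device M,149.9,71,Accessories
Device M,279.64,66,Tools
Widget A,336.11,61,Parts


Computing average price:
Values: [217.94, 390.34, 440.82, 248.25, 24.43, 149.9, 279.64, 336.11]
Sum = 2087.43
Count = 8
Average = 2087.43/8 = 260.92875 exactly -> 260.93 (rounded half-up to 2 decimal places)

260.93


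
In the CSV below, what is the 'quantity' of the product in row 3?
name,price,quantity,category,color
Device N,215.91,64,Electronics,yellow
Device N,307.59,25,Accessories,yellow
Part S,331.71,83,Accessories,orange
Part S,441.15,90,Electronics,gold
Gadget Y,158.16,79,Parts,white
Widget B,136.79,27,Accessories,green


Query: Row 3 ('Part S'), column 'quantity'
Value: 83

83


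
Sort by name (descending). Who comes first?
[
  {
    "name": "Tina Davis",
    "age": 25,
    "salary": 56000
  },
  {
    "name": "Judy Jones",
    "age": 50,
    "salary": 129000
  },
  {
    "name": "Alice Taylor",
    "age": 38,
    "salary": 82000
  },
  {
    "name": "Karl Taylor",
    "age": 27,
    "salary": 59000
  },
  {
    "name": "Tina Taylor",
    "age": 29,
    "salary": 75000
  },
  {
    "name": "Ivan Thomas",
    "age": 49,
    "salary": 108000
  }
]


Sort by: name (descending)

Sorted order:
  1. Tina Taylor (name = Tina Taylor)
  2. Tina Davis (name = Tina Davis)
  3. Karl Taylor (name = Karl Taylor)
  4. Judy Jones (name = Judy Jones)
  5. Ivan Thomas (name = Ivan Thomas)
  6. Alice Taylor (name = Alice Taylor)

First: Tina Taylor

Tina Taylor


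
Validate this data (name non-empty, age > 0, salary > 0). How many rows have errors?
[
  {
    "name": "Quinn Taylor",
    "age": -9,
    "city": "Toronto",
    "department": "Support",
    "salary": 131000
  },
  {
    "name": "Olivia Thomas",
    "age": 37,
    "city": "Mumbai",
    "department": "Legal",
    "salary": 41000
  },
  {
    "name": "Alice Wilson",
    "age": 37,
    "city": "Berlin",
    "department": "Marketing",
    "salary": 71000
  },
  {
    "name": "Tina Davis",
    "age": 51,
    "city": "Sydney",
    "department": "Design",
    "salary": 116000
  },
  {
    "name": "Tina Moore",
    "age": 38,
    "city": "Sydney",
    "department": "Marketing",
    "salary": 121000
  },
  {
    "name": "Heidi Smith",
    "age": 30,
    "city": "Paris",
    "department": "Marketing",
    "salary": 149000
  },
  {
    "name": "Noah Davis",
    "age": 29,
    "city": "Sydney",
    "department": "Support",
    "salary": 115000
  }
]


Validating 7 records:
Rules: name non-empty, age > 0, salary > 0

  Row 1 (Quinn Taylor): negative age: -9
  Row 2 (Olivia Thomas): OK
  Row 3 (Alice Wilson): OK
  Row 4 (Tina Davis): OK
  Row 5 (Tina Moore): OK
  Row 6 (Heidi Smith): OK
  Row 7 (Noah Davis): OK

Total errors: 1

1 errors


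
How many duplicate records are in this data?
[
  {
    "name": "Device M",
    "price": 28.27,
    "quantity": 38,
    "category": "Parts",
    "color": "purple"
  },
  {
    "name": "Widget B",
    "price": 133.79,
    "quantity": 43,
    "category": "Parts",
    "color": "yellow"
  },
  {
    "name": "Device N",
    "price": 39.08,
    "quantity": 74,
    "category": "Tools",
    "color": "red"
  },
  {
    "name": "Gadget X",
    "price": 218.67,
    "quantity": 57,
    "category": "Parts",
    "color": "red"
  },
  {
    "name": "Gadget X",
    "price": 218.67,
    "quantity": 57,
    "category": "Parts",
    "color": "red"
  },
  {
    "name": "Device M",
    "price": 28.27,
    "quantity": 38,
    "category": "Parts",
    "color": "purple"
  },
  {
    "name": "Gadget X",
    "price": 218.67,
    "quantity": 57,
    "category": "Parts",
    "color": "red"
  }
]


Checking 7 records for duplicates:

  Row 1: Device M ($28.27, qty 38)
  Row 2: Widget B ($133.79, qty 43)
  Row 3: Device N ($39.08, qty 74)
  Row 4: Gadget X ($218.67, qty 57)
  Row 5: Gadget X ($218.67, qty 57) <-- DUPLICATE
  Row 6: Device M ($28.27, qty 38) <-- DUPLICATE
  Row 7: Gadget X ($218.67, qty 57) <-- DUPLICATE

Duplicates found: 3
Unique records: 4

3 duplicates, 4 unique


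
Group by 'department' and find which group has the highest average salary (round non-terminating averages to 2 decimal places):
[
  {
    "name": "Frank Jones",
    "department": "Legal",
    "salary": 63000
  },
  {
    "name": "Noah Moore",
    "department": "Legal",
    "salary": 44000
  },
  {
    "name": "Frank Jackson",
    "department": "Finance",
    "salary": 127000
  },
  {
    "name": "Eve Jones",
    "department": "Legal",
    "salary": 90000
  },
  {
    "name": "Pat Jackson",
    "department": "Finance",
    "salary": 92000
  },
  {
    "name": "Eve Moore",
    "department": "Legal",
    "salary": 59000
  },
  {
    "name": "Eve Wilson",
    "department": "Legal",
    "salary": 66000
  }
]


Group by: department

Groups:
  Finance: 2 people, avg salary = 219000/2 = $109500
  Legal: 5 people, avg salary = 322000/5 = $64400

Highest average salary: Finance ($109500)

Finance ($109500)


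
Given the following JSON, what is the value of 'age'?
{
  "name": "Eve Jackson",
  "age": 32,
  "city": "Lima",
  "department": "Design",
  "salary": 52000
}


Looking up field 'age'
Value: 32

32


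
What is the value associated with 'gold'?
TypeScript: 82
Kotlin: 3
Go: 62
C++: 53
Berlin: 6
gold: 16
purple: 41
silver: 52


Looking up key 'gold'
Value: 16

16


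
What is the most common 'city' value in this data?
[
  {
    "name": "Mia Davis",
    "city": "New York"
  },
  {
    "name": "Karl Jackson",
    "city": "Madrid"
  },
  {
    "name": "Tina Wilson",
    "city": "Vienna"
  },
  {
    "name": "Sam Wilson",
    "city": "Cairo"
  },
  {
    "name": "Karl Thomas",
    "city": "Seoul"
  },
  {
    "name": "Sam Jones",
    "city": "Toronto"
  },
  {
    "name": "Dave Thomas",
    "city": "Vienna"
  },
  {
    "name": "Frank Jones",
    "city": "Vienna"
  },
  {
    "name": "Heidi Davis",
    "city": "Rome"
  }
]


Counting 'city' values across 9 records:

  Vienna: 3 ###
  New York: 1 #
  Madrid: 1 #
  Cairo: 1 #
  Seoul: 1 #
  Toronto: 1 #
  Rome: 1 #

Most common: Vienna (3 times)

Vienna (3 times)


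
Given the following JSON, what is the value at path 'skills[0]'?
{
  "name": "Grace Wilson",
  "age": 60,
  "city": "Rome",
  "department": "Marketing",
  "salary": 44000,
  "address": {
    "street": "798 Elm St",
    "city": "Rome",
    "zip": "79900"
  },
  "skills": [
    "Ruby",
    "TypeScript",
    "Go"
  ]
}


Query: skills[0]
Path: skills -> first element
Value: Ruby

Ruby


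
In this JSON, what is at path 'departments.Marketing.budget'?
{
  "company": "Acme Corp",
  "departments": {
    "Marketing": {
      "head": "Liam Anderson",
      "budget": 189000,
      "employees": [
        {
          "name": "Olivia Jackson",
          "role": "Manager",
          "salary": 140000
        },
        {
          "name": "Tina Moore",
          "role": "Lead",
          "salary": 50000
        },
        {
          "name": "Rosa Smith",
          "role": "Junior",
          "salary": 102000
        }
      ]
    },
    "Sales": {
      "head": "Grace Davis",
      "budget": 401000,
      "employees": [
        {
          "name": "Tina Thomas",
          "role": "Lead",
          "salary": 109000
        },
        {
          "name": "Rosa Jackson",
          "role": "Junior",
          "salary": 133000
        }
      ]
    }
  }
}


Path: departments.Marketing.budget

Navigate:
  -> departments
  -> Marketing
  -> budget = 189000

189000


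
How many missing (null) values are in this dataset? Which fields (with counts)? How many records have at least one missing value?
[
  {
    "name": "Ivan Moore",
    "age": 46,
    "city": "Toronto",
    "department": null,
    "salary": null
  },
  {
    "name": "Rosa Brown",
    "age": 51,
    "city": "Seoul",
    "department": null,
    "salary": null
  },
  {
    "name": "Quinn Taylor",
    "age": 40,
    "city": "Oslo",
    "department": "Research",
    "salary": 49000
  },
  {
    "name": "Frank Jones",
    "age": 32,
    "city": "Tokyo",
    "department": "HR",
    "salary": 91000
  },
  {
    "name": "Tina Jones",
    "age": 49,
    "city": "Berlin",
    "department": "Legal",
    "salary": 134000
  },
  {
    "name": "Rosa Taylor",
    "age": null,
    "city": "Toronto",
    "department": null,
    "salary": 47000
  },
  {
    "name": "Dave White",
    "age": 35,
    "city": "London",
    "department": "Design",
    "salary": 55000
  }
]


Checking for missing (null) values in 7 records:

  Ivan Moore: department, salary
  Rosa Brown: department, salary
  Quinn Taylor: complete
  Frank Jones: complete
  Tina Jones: complete
  Rosa Taylor: age, department
  Dave White: complete

Per field:
  name: 0 missing
  age: 1 missing
  city: 0 missing
  department: 3 missing
  salary: 2 missing

Total missing values: 6
Records with any missing: 3

6 missing values (age: 1, department: 3, salary: 2); 3 incomplete records


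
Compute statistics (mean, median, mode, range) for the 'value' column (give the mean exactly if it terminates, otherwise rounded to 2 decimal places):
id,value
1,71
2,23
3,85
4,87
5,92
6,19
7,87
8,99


Data: [71, 23, 85, 87, 92, 19, 87, 99]
Count: 8
Sum: 563
Mean: 563/8 = 70.375
Sorted: [19, 23, 71, 85, 87, 87, 92, 99]
Median: 86.0
Mode: 87 (2 times)
Range: 99 - 19 = 80
Min: 19, Max: 99

mean=70.375, median=86.0, mode=87, range=80


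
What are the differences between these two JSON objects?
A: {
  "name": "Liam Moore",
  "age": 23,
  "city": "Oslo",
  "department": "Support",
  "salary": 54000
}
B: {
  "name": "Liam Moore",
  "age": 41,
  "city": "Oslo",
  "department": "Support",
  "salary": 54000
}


Comparing each field (in key order):
  name: same
  age: DIFFERENT
  city: same
  department: same
  salary: same
Differences:
  age: 23 -> 41

1 field(s) changed

1 change: age


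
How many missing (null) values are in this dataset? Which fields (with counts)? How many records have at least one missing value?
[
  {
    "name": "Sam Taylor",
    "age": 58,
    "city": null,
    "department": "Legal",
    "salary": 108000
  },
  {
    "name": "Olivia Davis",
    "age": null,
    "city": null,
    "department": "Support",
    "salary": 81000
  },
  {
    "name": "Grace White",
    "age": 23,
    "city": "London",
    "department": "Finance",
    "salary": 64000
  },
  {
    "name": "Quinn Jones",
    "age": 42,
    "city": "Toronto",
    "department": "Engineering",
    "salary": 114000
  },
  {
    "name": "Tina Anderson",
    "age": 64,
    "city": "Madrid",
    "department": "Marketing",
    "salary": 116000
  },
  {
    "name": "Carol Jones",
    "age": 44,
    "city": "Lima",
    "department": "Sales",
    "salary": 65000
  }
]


Checking for missing (null) values in 6 records:

  Sam Taylor: city
  Olivia Davis: age, city
  Grace White: complete
  Quinn Jones: complete
  Tina Anderson: complete
  Carol Jones: complete

Per field:
  name: 0 missing
  age: 1 missing
  city: 2 missing
  department: 0 missing
  salary: 0 missing

Total missing values: 3
Records with any missing: 2

3 missing values (age: 1, city: 2); 2 incomplete records
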